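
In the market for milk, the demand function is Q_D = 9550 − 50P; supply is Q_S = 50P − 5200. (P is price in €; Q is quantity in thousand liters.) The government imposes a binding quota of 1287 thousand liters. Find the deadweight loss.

€15770.88 thousand

In inverse form: demand P = 191 − 0.02Q, supply P = 104 + 0.02Q.
Competitive equilibrium: 191 − 0.02Q = 104 + 0.02Q → Q* = 2175, P* = 147.5.
At Q = 1287: demand price = 191 − 0.02·1287 = 165.26; supply price = 104 + 0.02·1287 = 129.74.
ΔQ = 2175 − 1287 = 888; wedge = 165.26 − 129.74 = 35.52.
The triangle = ½ × 888 × 35.52 = €15770.88 thousand.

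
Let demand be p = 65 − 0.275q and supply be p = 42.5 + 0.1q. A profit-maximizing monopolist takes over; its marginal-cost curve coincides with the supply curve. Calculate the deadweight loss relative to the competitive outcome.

120.82

Competitive equilibrium: 65 − 0.275q = 42.5 + 0.1q → q* = 60, p* = 48.5.
Marginal revenue: MR = 65 − 0.55q. Set MR = MC: 65 − 0.55q = 42.5 + 0.1q → q_m = 34.6154.
Price p_m = 65 − 0.275·34.6154 = 55.4808; MC(q_m) = 42.5 + 0.1·34.6154 = 45.9615.
Competitive q* = 60, so Δq = 25.3846; wedge = 55.4808 − 45.9615 = 9.5193.
Welfare loss = ½ × 25.3846 × 9.5193 = 120.82.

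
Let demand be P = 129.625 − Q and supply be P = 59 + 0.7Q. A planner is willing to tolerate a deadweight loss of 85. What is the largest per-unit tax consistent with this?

Competitive equilibrium: 129.625 − Q = 59 + 0.7Q → Q* = 41.5441, P* = 88.0809.
A tax t gives ΔQ = t/1.7 and wedge t, so DWL = t²/3.4.
t²/3.4 = 85 → t² = 289 → t = 17.

17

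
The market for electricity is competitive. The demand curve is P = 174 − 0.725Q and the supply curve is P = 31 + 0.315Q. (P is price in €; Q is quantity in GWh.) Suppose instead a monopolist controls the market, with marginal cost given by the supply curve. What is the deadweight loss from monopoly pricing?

Competitive equilibrium: 174 − 0.725Q = 31 + 0.315Q → Q* = 137.5, P* = 74.3125.
Marginal revenue: MR = 174 − 1.45Q. Set MR = MC: 174 − 1.45Q = 31 + 0.315Q → Q_m = 81.01983.
Price P_m = 174 − 0.725·81.01983 = 115.26062; MC(Q_m) = 31 + 0.315·81.01983 = 56.52125.
Competitive Q* = 137.5, so ΔQ = 56.48017; wedge = 115.26062 − 56.52125 = 58.73937.
Deadweight loss = ½ × 56.48017 × 58.73937 = €1658.80.

€1658.80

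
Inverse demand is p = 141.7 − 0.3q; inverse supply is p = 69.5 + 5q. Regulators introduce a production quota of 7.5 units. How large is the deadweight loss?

Competitive equilibrium: 141.7 − 0.3q = 69.5 + 5q → q* = 13.6226, p* = 137.6132.
At q = 7.5: demand price = 141.7 − 0.3·7.5 = 139.45; supply price = 69.5 + 5·7.5 = 107.
Δq = 13.6226 − 7.5 = 6.1226; wedge = 139.45 − 107 = 32.45.
The triangle = ½ × 6.1226 × 32.45 = 99.34.

99.34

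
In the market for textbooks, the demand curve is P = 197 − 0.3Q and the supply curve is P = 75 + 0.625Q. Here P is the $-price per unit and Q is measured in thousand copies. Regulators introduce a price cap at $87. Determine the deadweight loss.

Competitive equilibrium: 197 − 0.3Q = 75 + 0.625Q → Q* = 131.8919, P* = 157.4324.
At the ceiling P = 87, quantity supplied = (87 − 75)/0.625 = 19.2.
Willingness to pay at Q' = 19.2: 197 − 0.3·19.2 = 191.24.
ΔQ = 131.8919 − 19.2 = 112.6919; wedge = 191.24 − 87 = 104.24.
The triangle = ½ × 112.6919 × 104.24 = $5873.50 thousand.

$5873.50 thousand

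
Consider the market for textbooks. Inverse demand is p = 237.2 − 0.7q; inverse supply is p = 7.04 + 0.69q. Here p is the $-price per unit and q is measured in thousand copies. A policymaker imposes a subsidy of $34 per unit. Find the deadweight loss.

$415.83 thousand

Competitive equilibrium: 237.2 − 0.7q = 7.04 + 0.69q → q* = 165.5827, p* = 121.2921.
The subsidy lowers effective supply by 34: p = 0.69q − 26.96.
New quantity: 237.2 − 0.7q = 0.69q − 26.96 → q' = 190.0432.
Overproduction Δq = 190.0432 − 165.5827 = 24.4605; wedge = subsidy = 34.
Welfare loss = ½ × 24.4605 × 34 = $415.83 thousand.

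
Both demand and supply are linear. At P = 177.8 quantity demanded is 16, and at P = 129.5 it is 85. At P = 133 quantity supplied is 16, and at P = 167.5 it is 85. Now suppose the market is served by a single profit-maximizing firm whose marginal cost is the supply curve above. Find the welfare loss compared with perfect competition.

Demand slope = (129.5 − 177.8)/(85 − 16) = −0.7, so P = 189 − 0.7Q.
Supply slope = (167.5 − 133)/(85 − 16) = 0.5, so P = 125 + 0.5Q.
Competitive equilibrium: 189 − 0.7Q = 125 + 0.5Q → Q* = 53.3333, P* = 151.6667.
Marginal revenue: MR = 189 − 1.4Q. Set MR = MC: 189 − 1.4Q = 125 + 0.5Q → Q_m = 33.6842.
Price P_m = 189 − 0.7·33.6842 = 165.4211; MC(Q_m) = 125 + 0.5·33.6842 = 141.8421.
Competitive Q* = 53.3333, so ΔQ = 19.6491; wedge = 165.4211 − 141.8421 = 23.579.
Deadweight loss = ½ × 19.6491 × 23.579 = 231.65.

231.65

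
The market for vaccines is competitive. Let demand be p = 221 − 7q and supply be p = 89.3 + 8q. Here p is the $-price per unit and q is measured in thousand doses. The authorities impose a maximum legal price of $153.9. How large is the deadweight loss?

$3.73 thousand

Competitive equilibrium: 221 − 7q = 89.3 + 8q → q* = 8.78, p* = 159.54.
At the ceiling p = 153.9, quantity supplied = (153.9 − 89.3)/8 = 8.075.
Willingness to pay at q' = 8.075: 221 − 7·8.075 = 164.475.
Δq = 8.78 − 8.075 = 0.705; wedge = 164.475 − 153.9 = 10.575.
Deadweight loss = ½ × 0.705 × 10.575 = $3.73 thousand.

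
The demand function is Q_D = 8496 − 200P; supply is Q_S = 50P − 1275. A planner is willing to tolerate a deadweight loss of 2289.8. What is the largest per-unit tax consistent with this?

10.7

In inverse form: demand P = 42.48 − 0.005Q, supply P = 25.5 + 0.02Q.
Competitive equilibrium: 42.48 − 0.005Q = 25.5 + 0.02Q → Q* = 679.2, P* = 39.084.
A tax t gives ΔQ = t/0.025 and wedge t, so DWL = t²/0.05.
t²/0.05 = 2289.8 → t² = 114.49 → t = 10.7.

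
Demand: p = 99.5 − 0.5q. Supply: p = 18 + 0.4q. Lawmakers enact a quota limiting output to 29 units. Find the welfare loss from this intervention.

Competitive equilibrium: 99.5 − 0.5q = 18 + 0.4q → q* = 90.5556, p* = 54.2222.
At q = 29: demand price = 99.5 − 0.5·29 = 85; supply price = 18 + 0.4·29 = 29.6.
Δq = 90.5556 − 29 = 61.5556; wedge = 85 − 29.6 = 55.4.
DWL = ½ × 61.5556 × 55.4 = 1705.09.

1705.09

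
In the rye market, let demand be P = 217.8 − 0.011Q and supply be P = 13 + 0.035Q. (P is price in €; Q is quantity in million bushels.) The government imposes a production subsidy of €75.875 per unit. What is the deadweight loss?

€62576.26 million

Competitive equilibrium: 217.8 − 0.011Q = 13 + 0.035Q → Q* = 4452.1739, P* = 168.8261.
The subsidy lowers effective supply by 75.875: P = 0.035Q − 62.875.
New quantity: 217.8 − 0.011Q = 0.035Q − 62.875 → Q' = 6101.6304.
Overproduction ΔQ = 6101.6304 − 4452.1739 = 1649.4565; wedge = subsidy = 75.875.
Welfare loss = ½ × 1649.4565 × 75.875 = €62576.26 million.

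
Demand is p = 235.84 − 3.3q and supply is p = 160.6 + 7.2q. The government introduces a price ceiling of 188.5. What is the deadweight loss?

56.85

Competitive equilibrium: 235.84 − 3.3q = 160.6 + 7.2q → q* = 7.1657, p* = 212.1931.
At the ceiling p = 188.5, quantity supplied = (188.5 − 160.6)/7.2 = 3.875.
Willingness to pay at q' = 3.875: 235.84 − 3.3·3.875 = 223.0525.
Δq = 7.1657 − 3.875 = 3.2907; wedge = 223.0525 − 188.5 = 34.5525.
The triangle = ½ × 3.2907 × 34.5525 = 56.85.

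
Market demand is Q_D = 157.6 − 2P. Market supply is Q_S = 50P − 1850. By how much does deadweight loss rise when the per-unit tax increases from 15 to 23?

In inverse form: demand P = 78.8 − 0.5Q, supply P = 37 + 0.02Q.
Competitive equilibrium: 78.8 − 0.5Q = 37 + 0.02Q → Q* = 80.3846, P* = 38.6077.
For a per-unit tax t: ΔQ = t/0.52, so DWL = ½·t·(t/0.52) = t²/1.04.
At t = 15: DWL = 216.346. At t = 23: DWL = 508.654.
Increase = 508.654 − 216.346 = 292.31.

292.31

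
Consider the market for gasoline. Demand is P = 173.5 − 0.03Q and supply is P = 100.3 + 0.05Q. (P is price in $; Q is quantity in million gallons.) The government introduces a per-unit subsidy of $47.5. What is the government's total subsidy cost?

Competitive equilibrium: 173.5 − 0.03Q = 100.3 + 0.05Q → Q* = 915, P* = 146.05.
The subsidy lowers effective supply by 47.5: P = 52.8 + 0.05Q.
New quantity: 173.5 − 0.03Q = 52.8 + 0.05Q → Q' = 1508.75.
Total subsidy cost = 47.5 × 1508.75 = $71665.625 million.

$71665.625 million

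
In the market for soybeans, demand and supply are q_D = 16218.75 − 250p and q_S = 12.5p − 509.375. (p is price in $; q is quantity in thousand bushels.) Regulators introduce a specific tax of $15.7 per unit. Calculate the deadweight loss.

In inverse form: demand p = 64.875 − 0.004q, supply p = 40.75 + 0.08q.
Competitive equilibrium: 64.875 − 0.004q = 40.75 + 0.08q → q* = 287.2024, p* = 63.7262.
With the tax, the buyer price exceeds the seller price by 15.7: (64.875 − 0.004q) − (40.75 + 0.08q) = 15.7 → q' = 100.2976.
Δq = 287.2024 − 100.2976 = 186.9048; the wedge equals the tax, 15.7.
Deadweight loss = ½ × 186.9048 × 15.7 = $1467.20 thousand.

$1467.20 thousand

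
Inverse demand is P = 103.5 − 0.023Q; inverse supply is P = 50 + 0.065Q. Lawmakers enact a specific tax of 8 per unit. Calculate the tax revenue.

Competitive equilibrium: 103.5 − 0.023Q = 50 + 0.065Q → Q* = 607.9545, P* = 89.517.
With the tax, the buyer price exceeds the seller price by 8: (103.5 − 0.023Q) − (50 + 0.065Q) = 8 → Q' = 517.0455.
Tax revenue = 8 × 517.0455 = 4136.36.

4136.36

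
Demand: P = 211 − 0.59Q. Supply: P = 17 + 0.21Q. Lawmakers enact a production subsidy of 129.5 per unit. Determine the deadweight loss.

10481.41

Competitive equilibrium: 211 − 0.59Q = 17 + 0.21Q → Q* = 242.5, P* = 67.925.
The subsidy lowers effective supply by 129.5: P = 0.21Q − 112.5.
New quantity: 211 − 0.59Q = 0.21Q − 112.5 → Q' = 404.375.
Overproduction ΔQ = 404.375 − 242.5 = 161.875; wedge = subsidy = 129.5.
DWL = ½ × 161.875 × 129.5 = 10481.41.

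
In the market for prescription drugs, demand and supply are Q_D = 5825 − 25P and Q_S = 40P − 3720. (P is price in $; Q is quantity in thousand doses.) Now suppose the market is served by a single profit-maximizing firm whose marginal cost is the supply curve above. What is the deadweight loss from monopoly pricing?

$21880.34 thousand

In inverse form: demand P = 233 − 0.04Q, supply P = 93 + 0.025Q.
Competitive equilibrium: 233 − 0.04Q = 93 + 0.025Q → Q* = 2153.84615, P* = 146.84615.
Marginal revenue: MR = 233 − 0.08Q. Set MR = MC: 233 − 0.08Q = 93 + 0.025Q → Q_m = 1333.33333.
Price P_m = 233 − 0.04·1333.33333 = 179.66667; MC(Q_m) = 93 + 0.025·1333.33333 = 126.33333.
Competitive Q* = 2153.84615, so ΔQ = 820.51282; wedge = 179.66667 − 126.33333 = 53.33334.
Welfare loss = ½ × 820.51282 × 53.33334 = $21880.34 thousand.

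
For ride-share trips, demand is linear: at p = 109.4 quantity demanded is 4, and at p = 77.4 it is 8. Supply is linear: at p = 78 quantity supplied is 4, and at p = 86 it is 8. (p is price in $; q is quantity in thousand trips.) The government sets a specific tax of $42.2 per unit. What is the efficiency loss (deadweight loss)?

$89.042 thousand

Demand slope = (77.4 − 109.4)/(8 − 4) = −8, so p = 141.4 − 8q.
Supply slope = (86 − 78)/(8 − 4) = 2, so p = 70 + 2q.
Competitive equilibrium: 141.4 − 8q = 70 + 2q → q* = 7.14, p* = 84.28.
With the tax, the buyer price exceeds the seller price by 42.2: (141.4 − 8q) − (70 + 2q) = 42.2 → q' = 2.92.
Δq = 7.14 − 2.92 = 4.22; the wedge equals the tax, 42.2.
The triangle = ½ × 4.22 × 42.2 = $89.042 thousand.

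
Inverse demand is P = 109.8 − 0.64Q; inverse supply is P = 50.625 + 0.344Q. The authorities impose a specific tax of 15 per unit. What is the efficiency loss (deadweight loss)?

Competitive equilibrium: 109.8 − 0.64Q = 50.625 + 0.344Q → Q* = 60.1372, P* = 71.3122.
With the tax, the buyer price exceeds the seller price by 15: (109.8 − 0.64Q) − (50.625 + 0.344Q) = 15 → Q' = 44.8933.
ΔQ = 60.1372 − 44.8933 = 15.2439; the wedge equals the tax, 15.
The triangle = ½ × 15.2439 × 15 = 114.33.

114.33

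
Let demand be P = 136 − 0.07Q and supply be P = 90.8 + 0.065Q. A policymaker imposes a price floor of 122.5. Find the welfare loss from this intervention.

Competitive equilibrium: 136 − 0.07Q = 90.8 + 0.065Q → Q* = 334.8148, P* = 112.563.
At the floor P = 122.5, quantity demanded = (136 − 122.5)/0.07 = 192.8571.
Sellers' marginal cost at Q' = 192.8571: 90.8 + 0.065·192.8571 = 103.3357.
ΔQ = 334.8148 − 192.8571 = 141.9577; wedge = 122.5 − 103.3357 = 19.1643.
Deadweight loss = ½ × 141.9577 × 19.1643 = 1360.26.

1360.26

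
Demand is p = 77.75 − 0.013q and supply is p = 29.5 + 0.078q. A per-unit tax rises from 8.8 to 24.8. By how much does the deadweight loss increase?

Competitive equilibrium: 77.75 − 0.013q = 29.5 + 0.078q → q* = 530.2198, p* = 70.8571.
For a per-unit tax t: Δq = t/0.091, so DWL = ½·t·(t/0.091) = t²/0.182.
At t = 8.8: DWL = 425.495. At t = 24.8: DWL = 3379.341.
Increase = 3379.341 − 425.495 = 2953.85.

2953.85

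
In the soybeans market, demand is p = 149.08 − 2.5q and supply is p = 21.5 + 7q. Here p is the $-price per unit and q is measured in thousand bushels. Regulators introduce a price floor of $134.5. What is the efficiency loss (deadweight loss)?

$274.18 thousand

Competitive equilibrium: 149.08 − 2.5q = 21.5 + 7q → q* = 13.4295, p* = 115.5063.
At the floor p = 134.5, quantity demanded = (149.08 − 134.5)/2.5 = 5.832.
Sellers' marginal cost at q' = 5.832: 21.5 + 7·5.832 = 62.324.
Δq = 13.4295 − 5.832 = 7.5975; wedge = 134.5 − 62.324 = 72.176.
Welfare loss = ½ × 7.5975 × 72.176 = $274.18 thousand.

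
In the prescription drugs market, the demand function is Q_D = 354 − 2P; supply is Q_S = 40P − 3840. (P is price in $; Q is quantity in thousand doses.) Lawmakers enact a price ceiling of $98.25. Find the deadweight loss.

$1084.82 thousand

In inverse form: demand P = 177 − 0.5Q, supply P = 96 + 0.025Q.
Competitive equilibrium: 177 − 0.5Q = 96 + 0.025Q → Q* = 154.2857, P* = 99.8571.
At the ceiling P = 98.25, quantity supplied = (98.25 − 96)/0.025 = 90.
Willingness to pay at Q' = 90: 177 − 0.5·90 = 132.
ΔQ = 154.2857 − 90 = 64.2857; wedge = 132 − 98.25 = 33.75.
DWL = ½ × 64.2857 × 33.75 = $1084.82 thousand.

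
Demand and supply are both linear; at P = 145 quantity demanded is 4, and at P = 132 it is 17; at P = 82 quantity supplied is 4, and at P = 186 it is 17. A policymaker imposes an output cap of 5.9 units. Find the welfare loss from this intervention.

117.045

Demand slope = (132 − 145)/(17 − 4) = −1, so P = 149 − Q.
Supply slope = (186 − 82)/(17 − 4) = 8, so P = 50 + 8Q.
Competitive equilibrium: 149 − Q = 50 + 8Q → Q* = 11, P* = 138.
At Q = 5.9: demand price = 149 − 1·5.9 = 143.1; supply price = 50 + 8·5.9 = 97.2.
ΔQ = 11 − 5.9 = 5.1; wedge = 143.1 − 97.2 = 45.9.
DWL = ½ × 5.1 × 45.9 = 117.045.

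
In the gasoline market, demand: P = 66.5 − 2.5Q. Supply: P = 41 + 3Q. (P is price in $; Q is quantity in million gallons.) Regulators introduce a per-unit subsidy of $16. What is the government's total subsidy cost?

$120.73 million

Competitive equilibrium: 66.5 − 2.5Q = 41 + 3Q → Q* = 4.6364, P* = 54.9091.
The subsidy lowers effective supply by 16: P = 25 + 3Q.
New quantity: 66.5 − 2.5Q = 25 + 3Q → Q' = 7.5455.
Total subsidy cost = 16 × 7.5455 = $120.73 million.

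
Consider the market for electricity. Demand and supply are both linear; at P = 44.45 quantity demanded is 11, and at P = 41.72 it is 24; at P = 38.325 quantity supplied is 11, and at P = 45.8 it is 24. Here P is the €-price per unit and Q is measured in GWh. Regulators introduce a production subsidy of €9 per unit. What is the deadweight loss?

Demand slope = (41.72 − 44.45)/(24 − 11) = −0.21, so P = 46.76 − 0.21Q.
Supply slope = (45.8 − 38.325)/(24 − 11) = 0.575, so P = 32 + 0.575Q.
Competitive equilibrium: 46.76 − 0.21Q = 32 + 0.575Q → Q* = 18.8025, P* = 42.8115.
The subsidy lowers effective supply by 9: P = 23 + 0.575Q.
New quantity: 46.76 − 0.21Q = 23 + 0.575Q → Q' = 30.2675.
Overproduction ΔQ = 30.2675 − 18.8025 = 11.465; wedge = subsidy = 9.
Welfare loss = ½ × 11.465 × 9 = €51.59.

€51.59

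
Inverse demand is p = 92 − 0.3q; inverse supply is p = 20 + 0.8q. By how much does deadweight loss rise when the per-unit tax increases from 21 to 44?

Competitive equilibrium: 92 − 0.3q = 20 + 0.8q → q* = 65.4545, p* = 72.3636.
For a per-unit tax t: Δq = t/1.1, so DWL = ½·t·(t/1.1) = t²/2.2.
At t = 21: DWL = 200.455. At t = 44: DWL = 880.
Increase = 880 − 200.455 = 679.55.

679.55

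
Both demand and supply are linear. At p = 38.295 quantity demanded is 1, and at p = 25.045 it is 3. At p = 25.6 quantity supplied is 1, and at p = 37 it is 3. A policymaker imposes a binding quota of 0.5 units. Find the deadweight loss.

14.43

Demand slope = (25.045 − 38.295)/(3 − 1) = −6.625, so p = 44.92 − 6.625q.
Supply slope = (37 − 25.6)/(3 − 1) = 5.7, so p = 19.9 + 5.7q.
Competitive equilibrium: 44.92 − 6.625q = 19.9 + 5.7q → q* = 2.03, p* = 31.4711.
At q = 0.5: demand price = 44.92 − 6.625·0.5 = 41.6075; supply price = 19.9 + 5.7·0.5 = 22.75.
Δq = 2.03 − 0.5 = 1.53; wedge = 41.6075 − 22.75 = 18.8575.
Welfare loss = ½ × 1.53 × 18.8575 = 14.43.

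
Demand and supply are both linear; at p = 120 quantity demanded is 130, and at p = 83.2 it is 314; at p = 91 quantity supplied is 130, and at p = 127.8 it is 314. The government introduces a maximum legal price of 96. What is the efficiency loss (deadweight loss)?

451.25

Demand slope = (83.2 − 120)/(314 − 130) = −0.2, so p = 146 − 0.2q.
Supply slope = (127.8 − 91)/(314 − 130) = 0.2, so p = 65 + 0.2q.
Competitive equilibrium: 146 − 0.2q = 65 + 0.2q → q* = 202.5, p* = 105.5.
At the ceiling p = 96, quantity supplied = (96 − 65)/0.2 = 155.
Willingness to pay at q' = 155: 146 − 0.2·155 = 115.
Δq = 202.5 − 155 = 47.5; wedge = 115 − 96 = 19.
Welfare loss = ½ × 47.5 × 19 = 451.25.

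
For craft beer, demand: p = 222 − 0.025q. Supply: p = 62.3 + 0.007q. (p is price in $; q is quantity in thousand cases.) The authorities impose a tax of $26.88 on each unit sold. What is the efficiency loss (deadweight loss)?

Competitive equilibrium: 222 − 0.025q = 62.3 + 0.007q → q* = 4990.625, p* = 97.2344.
With the tax, the buyer price exceeds the seller price by 26.88: (222 − 0.025q) − (62.3 + 0.007q) = 26.88 → q' = 4150.625.
Δq = 4990.625 − 4150.625 = 840; the wedge equals the tax, 26.88.
DWL = ½ × 840 × 26.88 = $11289.60 thousand.

$11289.60 thousand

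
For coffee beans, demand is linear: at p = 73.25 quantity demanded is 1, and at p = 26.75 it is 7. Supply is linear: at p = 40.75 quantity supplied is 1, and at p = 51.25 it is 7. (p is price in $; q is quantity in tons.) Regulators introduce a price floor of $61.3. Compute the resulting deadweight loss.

$16.77

Demand slope = (26.75 − 73.25)/(7 − 1) = −7.75, so p = 81 − 7.75q.
Supply slope = (51.25 − 40.75)/(7 − 1) = 1.75, so p = 39 + 1.75q.
Competitive equilibrium: 81 − 7.75q = 39 + 1.75q → q* = 4.4211, p* = 46.7368.
At the floor p = 61.3, quantity demanded = (81 − 61.3)/7.75 = 2.5419.
Sellers' marginal cost at q' = 2.5419: 39 + 1.75·2.5419 = 43.4483.
Δq = 4.4211 − 2.5419 = 1.8792; wedge = 61.3 − 43.4483 = 17.8517.
The triangle = ½ × 1.8792 × 17.8517 = $16.77.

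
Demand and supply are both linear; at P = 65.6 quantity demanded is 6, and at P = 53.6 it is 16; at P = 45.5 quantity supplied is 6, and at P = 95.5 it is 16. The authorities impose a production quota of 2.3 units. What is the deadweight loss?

149.39

Demand slope = (53.6 − 65.6)/(16 − 6) = −1.2, so P = 72.8 − 1.2Q.
Supply slope = (95.5 − 45.5)/(16 − 6) = 5, so P = 15.5 + 5Q.
Competitive equilibrium: 72.8 − 1.2Q = 15.5 + 5Q → Q* = 9.2419, P* = 61.7097.
At Q = 2.3: demand price = 72.8 − 1.2·2.3 = 70.04; supply price = 15.5 + 5·2.3 = 27.
ΔQ = 9.2419 − 2.3 = 6.9419; wedge = 70.04 − 27 = 43.04.
Deadweight loss = ½ × 6.9419 × 43.04 = 149.39.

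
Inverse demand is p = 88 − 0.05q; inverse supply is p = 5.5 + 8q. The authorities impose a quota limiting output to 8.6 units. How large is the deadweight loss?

Competitive equilibrium: 88 − 0.05q = 5.5 + 8q → q* = 10.2484, p* = 87.4876.
At q = 8.6: demand price = 88 − 0.05·8.6 = 87.57; supply price = 5.5 + 8·8.6 = 74.3.
Δq = 10.2484 − 8.6 = 1.6484; wedge = 87.57 − 74.3 = 13.27.
Welfare loss = ½ × 1.6484 × 13.27 = 10.94.

10.94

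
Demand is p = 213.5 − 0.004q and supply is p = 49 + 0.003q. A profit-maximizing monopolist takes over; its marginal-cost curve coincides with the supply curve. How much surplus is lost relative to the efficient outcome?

255586.78

Competitive equilibrium: 213.5 − 0.004q = 49 + 0.003q → q* = 23500, p* = 119.5.
Marginal revenue: MR = 213.5 − 0.008q. Set MR = MC: 213.5 − 0.008q = 49 + 0.003q → q_m = 14954.545455.
Price p_m = 213.5 − 0.004·14954.545455 = 153.681818; MC(q_m) = 49 + 0.003·14954.545455 = 93.863636.
Competitive q* = 23500, so Δq = 8545.454545; wedge = 153.681818 − 93.863636 = 59.818182.
DWL = ½ × 8545.454545 × 59.818182 = 255586.78.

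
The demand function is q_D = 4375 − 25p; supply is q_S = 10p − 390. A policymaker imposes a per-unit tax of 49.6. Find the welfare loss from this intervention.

8786.29

In inverse form: demand p = 175 − 0.04q, supply p = 39 + 0.1q.
Competitive equilibrium: 175 − 0.04q = 39 + 0.1q → q* = 971.4286, p* = 136.1429.
With the tax, the buyer price exceeds the seller price by 49.6: (175 − 0.04q) − (39 + 0.1q) = 49.6 → q' = 617.1429.
Δq = 971.4286 − 617.1429 = 354.2857; the wedge equals the tax, 49.6.
Deadweight loss = ½ × 354.2857 × 49.6 = 8786.29.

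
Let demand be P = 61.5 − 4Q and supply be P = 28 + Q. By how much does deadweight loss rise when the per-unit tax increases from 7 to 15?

Competitive equilibrium: 61.5 − 4Q = 28 + Q → Q* = 6.7, P* = 34.7.
For a per-unit tax t: ΔQ = t/5, so DWL = ½·t·(t/5) = t²/10.
At t = 7: DWL = 4.9. At t = 15: DWL = 22.5.
Increase = 22.5 − 4.9 = 17.60.

17.60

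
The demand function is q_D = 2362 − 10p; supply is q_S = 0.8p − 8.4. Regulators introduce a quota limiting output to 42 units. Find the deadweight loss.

10578.15

In inverse form: demand p = 236.2 − 0.1q, supply p = 10.5 + 1.25q.
Competitive equilibrium: 236.2 − 0.1q = 10.5 + 1.25q → q* = 167.1852, p* = 219.4815.
At q = 42: demand price = 236.2 − 0.1·42 = 232; supply price = 10.5 + 1.25·42 = 63.
Δq = 167.1852 − 42 = 125.1852; wedge = 232 − 63 = 169.
Welfare loss = ½ × 125.1852 × 169 = 10578.15.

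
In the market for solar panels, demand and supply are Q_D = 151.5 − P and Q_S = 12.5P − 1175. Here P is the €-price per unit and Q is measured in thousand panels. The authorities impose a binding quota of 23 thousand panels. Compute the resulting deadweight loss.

€493.83 thousand

In inverse form: demand P = 151.5 − Q, supply P = 94 + 0.08Q.
Competitive equilibrium: 151.5 − Q = 94 + 0.08Q → Q* = 53.2407, P* = 98.2593.
At Q = 23: demand price = 151.5 − 1·23 = 128.5; supply price = 94 + 0.08·23 = 95.84.
ΔQ = 53.2407 − 23 = 30.2407; wedge = 128.5 − 95.84 = 32.66.
DWL = ½ × 30.2407 × 32.66 = €493.83 thousand.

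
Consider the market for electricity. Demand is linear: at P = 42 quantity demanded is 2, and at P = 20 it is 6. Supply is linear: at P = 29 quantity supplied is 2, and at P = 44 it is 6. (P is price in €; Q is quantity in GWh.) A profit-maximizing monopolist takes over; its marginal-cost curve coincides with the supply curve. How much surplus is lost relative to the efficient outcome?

€7.46

Demand slope = (20 − 42)/(6 − 2) = −5.5, so P = 53 − 5.5Q.
Supply slope = (44 − 29)/(6 − 2) = 3.75, so P = 21.5 + 3.75Q.
Competitive equilibrium: 53 − 5.5Q = 21.5 + 3.75Q → Q* = 3.4054, P* = 34.2703.
Marginal revenue: MR = 53 − 11Q. Set MR = MC: 53 − 11Q = 21.5 + 3.75Q → Q_m = 2.1356.
Price P_m = 53 − 5.5·2.1356 = 41.2542; MC(Q_m) = 21.5 + 3.75·2.1356 = 29.5085.
Competitive Q* = 3.4054, so ΔQ = 1.2698; wedge = 41.2542 − 29.5085 = 11.7457.
DWL = ½ × 1.2698 × 11.7457 = €7.46.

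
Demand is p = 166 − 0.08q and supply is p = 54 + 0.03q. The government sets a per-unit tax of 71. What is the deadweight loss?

Competitive equilibrium: 166 − 0.08q = 54 + 0.03q → q* = 1018.18182, p* = 84.54545.
With the tax, the buyer price exceeds the seller price by 71: (166 − 0.08q) − (54 + 0.03q) = 71 → q' = 372.72727.
Δq = 1018.18182 − 372.72727 = 645.45455; the wedge equals the tax, 71.
Deadweight loss = ½ × 645.45455 × 71 = 22913.64.

22913.64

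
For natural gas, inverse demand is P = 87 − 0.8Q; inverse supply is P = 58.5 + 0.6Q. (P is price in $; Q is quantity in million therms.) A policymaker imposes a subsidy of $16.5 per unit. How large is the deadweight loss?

Competitive equilibrium: 87 − 0.8Q = 58.5 + 0.6Q → Q* = 20.3571, P* = 70.7143.
The subsidy lowers effective supply by 16.5: P = 42 + 0.6Q.
New quantity: 87 − 0.8Q = 42 + 0.6Q → Q' = 32.1429.
Overproduction ΔQ = 32.1429 − 20.3571 = 11.7858; wedge = subsidy = 16.5.
Welfare loss = ½ × 11.7858 × 16.5 = $97.23 million.

$97.23 million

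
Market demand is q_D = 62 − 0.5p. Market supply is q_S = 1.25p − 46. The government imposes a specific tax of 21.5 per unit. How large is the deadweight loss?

82.54

In inverse form: demand p = 124 − 2q, supply p = 36.8 + 0.8q.
Competitive equilibrium: 124 − 2q = 36.8 + 0.8q → q* = 31.1429, p* = 61.7143.
With the tax, the buyer price exceeds the seller price by 21.5: (124 − 2q) − (36.8 + 0.8q) = 21.5 → q' = 23.4643.
Δq = 31.1429 − 23.4643 = 7.6786; the wedge equals the tax, 21.5.
The triangle = ½ × 7.6786 × 21.5 = 82.54.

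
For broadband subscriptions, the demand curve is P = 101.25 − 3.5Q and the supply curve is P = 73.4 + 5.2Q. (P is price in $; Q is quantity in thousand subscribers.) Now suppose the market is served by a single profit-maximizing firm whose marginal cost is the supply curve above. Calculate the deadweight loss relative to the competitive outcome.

Competitive equilibrium: 101.25 − 3.5Q = 73.4 + 5.2Q → Q* = 3.2011, P* = 90.046.
Marginal revenue: MR = 101.25 − 7Q. Set MR = MC: 101.25 − 7Q = 73.4 + 5.2Q → Q_m = 2.2828.
Price P_m = 101.25 − 3.5·2.2828 = 93.2602; MC(Q_m) = 73.4 + 5.2·2.2828 = 85.2706.
Competitive Q* = 3.2011, so ΔQ = 0.9183; wedge = 93.2602 − 85.2706 = 7.9896.
Welfare loss = ½ × 0.9183 × 7.9896 = $3.67 thousand.

$3.67 thousand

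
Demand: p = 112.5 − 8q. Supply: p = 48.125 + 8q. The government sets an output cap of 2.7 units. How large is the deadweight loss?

Competitive equilibrium: 112.5 − 8q = 48.125 + 8q → q* = 4.0234, p* = 80.3125.
At q = 2.7: demand price = 112.5 − 8·2.7 = 90.9; supply price = 48.125 + 8·2.7 = 69.725.
Δq = 4.0234 − 2.7 = 1.3234; wedge = 90.9 − 69.725 = 21.175.
The triangle = ½ × 1.3234 × 21.175 = 14.01.

14.01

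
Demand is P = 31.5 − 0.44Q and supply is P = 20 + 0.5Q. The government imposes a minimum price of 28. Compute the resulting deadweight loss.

8.61

Competitive equilibrium: 31.5 − 0.44Q = 20 + 0.5Q → Q* = 12.234, P* = 26.117.
At the floor P = 28, quantity demanded = (31.5 − 28)/0.44 = 7.9545.
Sellers' marginal cost at Q' = 7.9545: 20 + 0.5·7.9545 = 23.9773.
ΔQ = 12.234 − 7.9545 = 4.2795; wedge = 28 − 23.9773 = 4.0227.
Deadweight loss = ½ × 4.2795 × 4.0227 = 8.61.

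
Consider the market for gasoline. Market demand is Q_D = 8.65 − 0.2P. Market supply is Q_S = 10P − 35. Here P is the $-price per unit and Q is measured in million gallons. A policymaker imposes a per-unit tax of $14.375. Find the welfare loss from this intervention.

$20.26 million

In inverse form: demand P = 43.25 − 5Q, supply P = 3.5 + 0.1Q.
Competitive equilibrium: 43.25 − 5Q = 3.5 + 0.1Q → Q* = 7.7941, P* = 4.2794.
With the tax, the buyer price exceeds the seller price by 14.375: (43.25 − 5Q) − (3.5 + 0.1Q) = 14.375 → Q' = 4.9755.
ΔQ = 7.7941 − 4.9755 = 2.8186; the wedge equals the tax, 14.375.
DWL = ½ × 2.8186 × 14.375 = $20.26 million.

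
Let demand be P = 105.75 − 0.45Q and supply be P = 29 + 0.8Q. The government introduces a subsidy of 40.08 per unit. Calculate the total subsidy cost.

3746.04

Competitive equilibrium: 105.75 − 0.45Q = 29 + 0.8Q → Q* = 61.4, P* = 78.12.
The subsidy lowers effective supply by 40.08: P = 0.8Q − 11.08.
New quantity: 105.75 − 0.45Q = 0.8Q − 11.08 → Q' = 93.464.
Total subsidy cost = 40.08 × 93.464 = 3746.04.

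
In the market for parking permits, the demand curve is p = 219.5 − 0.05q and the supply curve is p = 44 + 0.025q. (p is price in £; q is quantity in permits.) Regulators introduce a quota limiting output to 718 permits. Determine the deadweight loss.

Competitive equilibrium: 219.5 − 0.05q = 44 + 0.025q → q* = 2340, p* = 102.5.
At q = 718: demand price = 219.5 − 0.05·718 = 183.6; supply price = 44 + 0.025·718 = 61.95.
Δq = 2340 − 718 = 1622; wedge = 183.6 − 61.95 = 121.65.
Welfare loss = ½ × 1622 × 121.65 = £98658.15.

£98658.15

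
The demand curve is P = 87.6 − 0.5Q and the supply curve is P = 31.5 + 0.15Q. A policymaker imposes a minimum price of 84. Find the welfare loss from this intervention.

Competitive equilibrium: 87.6 − 0.5Q = 31.5 + 0.15Q → Q* = 86.3077, P* = 44.4462.
At the floor P = 84, quantity demanded = (87.6 − 84)/0.5 = 7.2.
Sellers' marginal cost at Q' = 7.2: 31.5 + 0.15·7.2 = 32.58.
ΔQ = 86.3077 − 7.2 = 79.1077; wedge = 84 − 32.58 = 51.42.
The triangle = ½ × 79.1077 × 51.42 = 2033.86.

2033.86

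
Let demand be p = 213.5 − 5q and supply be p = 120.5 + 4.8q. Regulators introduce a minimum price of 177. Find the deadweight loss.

Competitive equilibrium: 213.5 − 5q = 120.5 + 4.8q → q* = 9.4898, p* = 166.051.
At the floor p = 177, quantity demanded = (213.5 − 177)/5 = 7.3.
Sellers' marginal cost at q' = 7.3: 120.5 + 4.8·7.3 = 155.54.
Δq = 9.4898 − 7.3 = 2.1898; wedge = 177 − 155.54 = 21.46.
The triangle = ½ × 2.1898 × 21.46 = 23.50.

23.50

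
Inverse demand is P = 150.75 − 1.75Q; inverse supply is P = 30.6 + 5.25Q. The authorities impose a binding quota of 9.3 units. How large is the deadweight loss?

216.46

Competitive equilibrium: 150.75 − 1.75Q = 30.6 + 5.25Q → Q* = 17.1643, P* = 120.7125.
At Q = 9.3: demand price = 150.75 − 1.75·9.3 = 134.475; supply price = 30.6 + 5.25·9.3 = 79.425.
ΔQ = 17.1643 − 9.3 = 7.8643; wedge = 134.475 − 79.425 = 55.05.
DWL = ½ × 7.8643 × 55.05 = 216.46.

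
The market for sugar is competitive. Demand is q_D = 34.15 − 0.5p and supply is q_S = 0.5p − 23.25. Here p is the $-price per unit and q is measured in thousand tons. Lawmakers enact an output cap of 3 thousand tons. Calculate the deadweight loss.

$12.005 thousand

In inverse form: demand p = 68.3 − 2q, supply p = 46.5 + 2q.
Competitive equilibrium: 68.3 − 2q = 46.5 + 2q → q* = 5.45, p* = 57.4.
At q = 3: demand price = 68.3 − 2·3 = 62.3; supply price = 46.5 + 2·3 = 52.5.
Δq = 5.45 − 3 = 2.45; wedge = 62.3 − 52.5 = 9.8.
DWL = ½ × 2.45 × 9.8 = $12.005 thousand.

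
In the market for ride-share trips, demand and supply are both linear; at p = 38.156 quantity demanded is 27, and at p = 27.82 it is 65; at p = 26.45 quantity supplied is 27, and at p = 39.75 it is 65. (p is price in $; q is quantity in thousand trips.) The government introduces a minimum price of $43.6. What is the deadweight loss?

Demand slope = (27.82 − 38.156)/(65 − 27) = −0.272, so p = 45.5 − 0.272q.
Supply slope = (39.75 − 26.45)/(65 − 27) = 0.35, so p = 17 + 0.35q.
Competitive equilibrium: 45.5 − 0.272q = 17 + 0.35q → q* = 45.8199, p* = 33.037.
At the floor p = 43.6, quantity demanded = (45.5 − 43.6)/0.272 = 6.9853.
Sellers' marginal cost at q' = 6.9853: 17 + 0.35·6.9853 = 19.4449.
Δq = 45.8199 − 6.9853 = 38.8346; wedge = 43.6 − 19.4449 = 24.1551.
DWL = ½ × 38.8346 × 24.1551 = $469.03 thousand.

$469.03 thousand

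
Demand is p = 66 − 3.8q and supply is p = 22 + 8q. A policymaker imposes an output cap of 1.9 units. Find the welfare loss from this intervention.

19.73

Competitive equilibrium: 66 − 3.8q = 22 + 8q → q* = 3.7288, p* = 51.8305.
At q = 1.9: demand price = 66 − 3.8·1.9 = 58.78; supply price = 22 + 8·1.9 = 37.2.
Δq = 3.7288 − 1.9 = 1.8288; wedge = 58.78 − 37.2 = 21.58.
DWL = ½ × 1.8288 × 21.58 = 19.73.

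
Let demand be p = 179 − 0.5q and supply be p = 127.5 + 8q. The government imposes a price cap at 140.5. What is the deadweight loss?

Competitive equilibrium: 179 − 0.5q = 127.5 + 8q → q* = 6.0588, p* = 175.9706.
At the ceiling p = 140.5, quantity supplied = (140.5 − 127.5)/8 = 1.625.
Willingness to pay at q' = 1.625: 179 − 0.5·1.625 = 178.1875.
Δq = 6.0588 − 1.625 = 4.4338; wedge = 178.1875 − 140.5 = 37.6875.
Deadweight loss = ½ × 4.4338 × 37.6875 = 83.55.

83.55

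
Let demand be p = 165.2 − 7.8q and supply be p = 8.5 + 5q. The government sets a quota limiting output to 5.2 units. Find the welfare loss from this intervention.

317.39

Competitive equilibrium: 165.2 − 7.8q = 8.5 + 5q → q* = 12.2422, p* = 69.7109.
At q = 5.2: demand price = 165.2 − 7.8·5.2 = 124.64; supply price = 8.5 + 5·5.2 = 34.5.
Δq = 12.2422 − 5.2 = 7.0422; wedge = 124.64 − 34.5 = 90.14.
Welfare loss = ½ × 7.0422 × 90.14 = 317.39.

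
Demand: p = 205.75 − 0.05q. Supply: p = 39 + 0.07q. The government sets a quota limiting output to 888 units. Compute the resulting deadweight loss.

Competitive equilibrium: 205.75 − 0.05q = 39 + 0.07q → q* = 1389.5833, p* = 136.2708.
At q = 888: demand price = 205.75 − 0.05·888 = 161.35; supply price = 39 + 0.07·888 = 101.16.
Δq = 1389.5833 − 888 = 501.5833; wedge = 161.35 − 101.16 = 60.19.
Welfare loss = ½ × 501.5833 × 60.19 = 15095.15.

15095.15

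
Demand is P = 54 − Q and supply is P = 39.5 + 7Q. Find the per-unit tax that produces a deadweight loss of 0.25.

2

Competitive equilibrium: 54 − Q = 39.5 + 7Q → Q* = 1.8125, P* = 52.1875.
A tax t gives ΔQ = t/8 and wedge t, so DWL = t²/16.
t²/16 = 0.25 → t² = 4 → t = 2.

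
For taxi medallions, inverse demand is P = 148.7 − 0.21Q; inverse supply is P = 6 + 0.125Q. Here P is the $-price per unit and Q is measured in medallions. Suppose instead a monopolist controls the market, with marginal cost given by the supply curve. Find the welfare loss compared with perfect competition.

Competitive equilibrium: 148.7 − 0.21Q = 6 + 0.125Q → Q* = 425.97015, P* = 59.24627.
Marginal revenue: MR = 148.7 − 0.42Q. Set MR = MC: 148.7 − 0.42Q = 6 + 0.125Q → Q_m = 261.83486.
Price P_m = 148.7 − 0.21·261.83486 = 93.71468; MC(Q_m) = 6 + 0.125·261.83486 = 38.72936.
Competitive Q* = 425.97015, so ΔQ = 164.13529; wedge = 93.71468 − 38.72936 = 54.98532.
Welfare loss = ½ × 164.13529 × 54.98532 = $4512.52.

$4512.52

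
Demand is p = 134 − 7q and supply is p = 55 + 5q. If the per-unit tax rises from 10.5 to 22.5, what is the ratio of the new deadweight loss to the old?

4.592

Competitive equilibrium: 134 − 7q = 55 + 5q → q* = 6.5833, p* = 87.9167.
For a per-unit tax t: Δq = t/12, so DWL = ½·t·(t/12) = t²/24.
At t = 10.5: DWL = 4.594. At t = 22.5: DWL = 21.094.
Ratio = (22.5/10.5)² = 4.592.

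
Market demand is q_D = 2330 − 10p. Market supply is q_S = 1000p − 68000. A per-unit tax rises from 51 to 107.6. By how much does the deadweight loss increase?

44439.41

In inverse form: demand p = 233 − 0.1q, supply p = 68 + 0.001q.
Competitive equilibrium: 233 − 0.1q = 68 + 0.001q → q* = 1633.6634, p* = 69.6337.
For a per-unit tax t: Δq = t/0.101, so DWL = ½·t·(t/0.101) = t²/0.202.
At t = 51: DWL = 12876.238. At t = 107.6: DWL = 57315.644.
Increase = 57315.644 − 12876.238 = 44439.41.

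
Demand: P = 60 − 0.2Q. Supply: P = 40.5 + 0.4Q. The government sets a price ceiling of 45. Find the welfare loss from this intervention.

Competitive equilibrium: 60 − 0.2Q = 40.5 + 0.4Q → Q* = 32.5, P* = 53.5.
At the ceiling P = 45, quantity supplied = (45 − 40.5)/0.4 = 11.25.
Willingness to pay at Q' = 11.25: 60 − 0.2·11.25 = 57.75.
ΔQ = 32.5 − 11.25 = 21.25; wedge = 57.75 − 45 = 12.75.
Welfare loss = ½ × 21.25 × 12.75 = 135.47.

135.47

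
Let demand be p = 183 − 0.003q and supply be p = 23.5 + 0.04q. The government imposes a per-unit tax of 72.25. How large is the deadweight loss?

60698.40

Competitive equilibrium: 183 − 0.003q = 23.5 + 0.04q → q* = 3709.3023, p* = 171.8721.
With the tax, the buyer price exceeds the seller price by 72.25: (183 − 0.003q) − (23.5 + 0.04q) = 72.25 → q' = 2029.0698.
Δq = 3709.3023 − 2029.0698 = 1680.2325; the wedge equals the tax, 72.25.
Deadweight loss = ½ × 1680.2325 × 72.25 = 60698.40.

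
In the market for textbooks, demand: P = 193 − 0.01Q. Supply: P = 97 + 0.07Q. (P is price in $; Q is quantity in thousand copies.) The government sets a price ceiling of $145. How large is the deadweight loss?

Competitive equilibrium: 193 − 0.01Q = 97 + 0.07Q → Q* = 1200, P* = 181.
At the ceiling P = 145, quantity supplied = (145 − 97)/0.07 = 685.71429.
Willingness to pay at Q' = 685.71429: 193 − 0.01·685.71429 = 186.14286.
ΔQ = 1200 − 685.71429 = 514.28571; wedge = 186.14286 − 145 = 41.14286.
The triangle = ½ × 514.28571 × 41.14286 = $10579.59 thousand.

$10579.59 thousand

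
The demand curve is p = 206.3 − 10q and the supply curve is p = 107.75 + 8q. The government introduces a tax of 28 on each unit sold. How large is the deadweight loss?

Competitive equilibrium: 206.3 − 10q = 107.75 + 8q → q* = 5.475, p* = 151.55.
With the tax, the buyer price exceeds the seller price by 28: (206.3 − 10q) − (107.75 + 8q) = 28 → q' = 3.9194.
Δq = 5.475 − 3.9194 = 1.5556; the wedge equals the tax, 28.
Deadweight loss = ½ × 1.5556 × 28 = 21.78.

21.78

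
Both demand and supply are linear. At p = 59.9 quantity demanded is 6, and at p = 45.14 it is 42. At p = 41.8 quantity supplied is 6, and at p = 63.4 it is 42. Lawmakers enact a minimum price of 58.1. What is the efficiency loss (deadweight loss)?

92.45

Demand slope = (45.14 − 59.9)/(42 − 6) = −0.41, so p = 62.36 − 0.41q.
Supply slope = (63.4 − 41.8)/(42 − 6) = 0.6, so p = 38.2 + 0.6q.
Competitive equilibrium: 62.36 − 0.41q = 38.2 + 0.6q → q* = 23.9208, p* = 52.5525.
At the floor p = 58.1, quantity demanded = (62.36 − 58.1)/0.41 = 10.3902.
Sellers' marginal cost at q' = 10.3902: 38.2 + 0.6·10.3902 = 44.4341.
Δq = 23.9208 − 10.3902 = 13.5306; wedge = 58.1 − 44.4341 = 13.6659.
The triangle = ½ × 13.5306 × 13.6659 = 92.45.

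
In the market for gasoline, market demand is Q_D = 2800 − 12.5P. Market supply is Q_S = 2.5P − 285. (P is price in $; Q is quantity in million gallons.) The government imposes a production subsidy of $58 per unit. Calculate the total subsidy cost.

In inverse form: demand P = 224 − 0.08Q, supply P = 114 + 0.4Q.
Competitive equilibrium: 224 − 0.08Q = 114 + 0.4Q → Q* = 229.1667, P* = 205.6667.
The subsidy lowers effective supply by 58: P = 56 + 0.4Q.
New quantity: 224 − 0.08Q = 56 + 0.4Q → Q' = 350.
Total subsidy cost = 58 × 350 = $20300 million.

$20300 million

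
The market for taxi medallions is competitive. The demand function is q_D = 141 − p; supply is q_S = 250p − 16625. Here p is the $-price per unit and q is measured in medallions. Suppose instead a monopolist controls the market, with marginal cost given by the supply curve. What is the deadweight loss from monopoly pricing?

$688.26

In inverse form: demand p = 141 − q, supply p = 66.5 + 0.004q.
Competitive equilibrium: 141 − q = 66.5 + 0.004q → q* = 74.2032, p* = 66.7968.
Marginal revenue: MR = 141 − 2q. Set MR = MC: 141 − 2q = 66.5 + 0.004q → q_m = 37.1756.
Price p_m = 141 − 1·37.1756 = 103.8244; MC(q_m) = 66.5 + 0.004·37.1756 = 66.6487.
Competitive q* = 74.2032, so Δq = 37.0276; wedge = 103.8244 − 66.6487 = 37.1757.
The triangle = ½ × 37.0276 × 37.1757 = $688.26.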